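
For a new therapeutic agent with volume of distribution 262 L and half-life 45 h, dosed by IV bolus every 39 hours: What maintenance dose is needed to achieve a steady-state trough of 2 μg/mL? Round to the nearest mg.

431 mg

τ/t½ = 39/45 ≈ 0.86667, so f = (1/2)^(39/45) ≈ 0.548412.
Cmin,ss = (D/Vd)·f/(1−f), so D = Cmin,ss·Vd·(1−f)/f.
D = 2 × 262 × (1−f)/f ≈ 2 × 262 × 0.82345 ≈ 431.49 mg.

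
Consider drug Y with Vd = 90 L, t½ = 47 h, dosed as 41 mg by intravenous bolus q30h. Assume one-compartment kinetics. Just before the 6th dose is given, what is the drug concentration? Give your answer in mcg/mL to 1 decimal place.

0.7 mcg/mL

f = (1/2)^(τ/t½) = (1/2)^(30/47) ≈ 0.6425.
C₀ = D/Vd = 41/90 ≈ 0.456 mcg/mL.
Before the 6th dose, 5 doses have been given. Superposition: Cmin = C₀·(f + f² + … + f^5).
≈ 0.456 × (0.6425 + 0.4128 + 0.2652 + 0.1704 + 0.1095) ≈ 0.456 × 1.6004 ≈ 0.730 mcg/mL.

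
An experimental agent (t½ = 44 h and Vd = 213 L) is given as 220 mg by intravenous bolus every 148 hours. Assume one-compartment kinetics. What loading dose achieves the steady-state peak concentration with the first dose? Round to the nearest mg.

f = (1/2)^(148/44) ≈ 0.097150; accumulation ratio R = 1/(1−f) ≈ 1.10760.
Loading dose to hit Cmax,ss on first dose: D_load = D_maint·R ≈ 220 × 1.10760 ≈ 243.67 mg.

244 mg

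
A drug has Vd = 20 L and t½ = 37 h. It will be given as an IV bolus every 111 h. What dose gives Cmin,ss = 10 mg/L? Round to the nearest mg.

1400 mg

τ/t½ = 111/37 ≈ 3, so f = (1/2)^(111/37) ≈ 0.125000.
Cmin,ss = (D/Vd)·f/(1−f), so D = Cmin,ss·Vd·(1−f)/f.
D = 10 × 20 × (1−f)/f ≈ 10 × 20 × 7.00000 ≈ 1400.00 mg.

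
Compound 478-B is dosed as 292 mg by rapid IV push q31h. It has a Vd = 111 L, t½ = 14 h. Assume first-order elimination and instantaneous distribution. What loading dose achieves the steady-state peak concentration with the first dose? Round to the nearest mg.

372 mg

f = (1/2)^(31/14) ≈ 0.215493; accumulation ratio R = 1/(1−f) ≈ 1.27469.
Loading dose to hit Cmax,ss on first dose: D_load = D_maint·R ≈ 292 × 1.27469 ≈ 372.21 mg.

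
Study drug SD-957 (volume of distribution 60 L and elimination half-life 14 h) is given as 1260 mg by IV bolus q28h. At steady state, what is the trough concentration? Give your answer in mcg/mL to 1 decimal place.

7.0 mcg/mL

τ = 28 h = 2 half-lives, so f = (1/2)^2 = 0.25.
Accumulation ratio R = 1/(1 − f) = 1/0.75 = 4/3.
Single-dose peak C₀ = D/Vd = 1260/60 = 21 mcg/mL.
Steady-state peak Cmax,ss = C₀·R = 21 × 4/3 ≈ 28.000 mcg/mL.
Steady-state trough Cmin,ss = Cmax,ss·f ≈ 28.000 × 0.25 ≈ 7.000 mcg/mL.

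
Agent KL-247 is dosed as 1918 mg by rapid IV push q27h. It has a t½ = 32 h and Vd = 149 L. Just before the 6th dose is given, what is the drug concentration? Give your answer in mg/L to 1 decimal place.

f = (1/2)^(τ/t½) = (1/2)^(27/32) ≈ 0.5572.
C₀ = D/Vd = 1918/149 ≈ 12.872 mg/L.
Before the 6th dose, 5 doses have been given. Superposition: Cmin = C₀·(f + f² + … + f^5).
≈ 12.872 × (0.5572 + 0.3105 + 0.1730 + 0.0964 + 0.0537) ≈ 12.872 × 1.1908 ≈ 15.328 mg/L.

15.3 mg/L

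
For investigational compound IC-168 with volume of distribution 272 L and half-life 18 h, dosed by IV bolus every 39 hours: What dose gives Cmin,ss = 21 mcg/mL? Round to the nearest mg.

τ/t½ = 39/18 ≈ 2.1667, so f = (1/2)^(39/18) ≈ 0.222725.
Cmin,ss = (D/Vd)·f/(1−f), so D = Cmin,ss·Vd·(1−f)/f.
D = 21 × 272 × (1−f)/f ≈ 21 × 272 × 3.48984 ≈ 19933.97 mg.

19934 mg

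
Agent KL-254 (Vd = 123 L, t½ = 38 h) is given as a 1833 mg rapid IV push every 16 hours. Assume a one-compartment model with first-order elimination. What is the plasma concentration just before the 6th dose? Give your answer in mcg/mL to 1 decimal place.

33.8 mcg/mL

f = (1/2)^(τ/t½) = (1/2)^(16/38) ≈ 0.7469.
C₀ = D/Vd = 1833/123 ≈ 14.902 mcg/mL.
Before the 6th dose, 5 doses have been given. Superposition: Cmin = C₀·(f + f² + … + f^5).
≈ 14.902 × (0.7469 + 0.5579 + 0.4167 + 0.3112 + 0.2324) ≈ 14.902 × 2.2651 ≈ 33.755 mcg/mL.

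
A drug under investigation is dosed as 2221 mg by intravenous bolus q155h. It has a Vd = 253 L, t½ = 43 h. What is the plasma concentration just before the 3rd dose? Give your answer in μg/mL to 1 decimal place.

0.8 μg/mL

f = (1/2)^(τ/t½) = (1/2)^(155/43) ≈ 0.0822.
C₀ = D/Vd = 2221/253 ≈ 8.779 μg/mL.
Before the 3rd dose, 2 doses have been given. Superposition: Cmin = C₀·(f + f²).
≈ 8.779 × (0.0822 + 0.0068) ≈ 8.779 × 0.0890 ≈ 0.781 μg/mL.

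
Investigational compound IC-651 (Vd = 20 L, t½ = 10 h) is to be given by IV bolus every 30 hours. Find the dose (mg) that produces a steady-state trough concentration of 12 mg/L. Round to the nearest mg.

1680 mg

τ/t½ = 30/10 ≈ 3, so f = (1/2)^(30/10) ≈ 0.125000.
Cmin,ss = (D/Vd)·f/(1−f), so D = Cmin,ss·Vd·(1−f)/f.
D = 12 × 20 × (1−f)/f ≈ 12 × 20 × 7.00000 ≈ 1680.00 mg.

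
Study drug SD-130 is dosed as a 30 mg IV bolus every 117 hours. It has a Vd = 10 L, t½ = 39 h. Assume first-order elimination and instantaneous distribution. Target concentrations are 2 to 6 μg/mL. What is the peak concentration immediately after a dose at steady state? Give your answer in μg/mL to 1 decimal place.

3.4 μg/mL

τ = 117 h = 3 half-lives, so f = (1/2)^3 = 0.125.
Accumulation ratio R = 1/(1 − f) = 1/0.875 = 8/7.
Single-dose peak C₀ = D/Vd = 30/10 = 3 μg/mL.
Steady-state peak Cmax,ss = C₀·R = 3 × 8/7 ≈ 3.429 μg/mL.
Peak 3.4 μg/mL vs MTC 6 μg/mL: below toxic threshold.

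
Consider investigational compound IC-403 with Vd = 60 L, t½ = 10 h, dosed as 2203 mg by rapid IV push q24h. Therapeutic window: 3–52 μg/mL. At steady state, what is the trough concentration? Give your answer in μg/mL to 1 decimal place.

k = ln2/t½ = ln2/10 ≈ 0.069315 h⁻¹; fraction remaining f = e^(−kτ) = e^(−0.069315×24) ≈ 0.1895.
Single-dose peak C₀ = D/Vd = 2203/60 ≈ 36.717 μg/mL.
Steady-state trough Cmin,ss = C₀·f/(1−f) ≈ 36.717 × 0.1895/0.8105 ≈ 8.585 μg/mL.
Trough 8.6 μg/mL vs MEC 3 μg/mL: adequate.

8.6 μg/mL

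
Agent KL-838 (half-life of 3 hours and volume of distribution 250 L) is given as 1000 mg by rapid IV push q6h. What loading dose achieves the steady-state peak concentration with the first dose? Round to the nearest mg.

f = (1/2)^(6/3) ≈ 0.250000; accumulation ratio R = 1/(1−f) ≈ 1.33333.
Loading dose to hit Cmax,ss on first dose: D_load = D_maint·R ≈ 1000 × 1.33333 ≈ 1333.33 mg.

1333 mg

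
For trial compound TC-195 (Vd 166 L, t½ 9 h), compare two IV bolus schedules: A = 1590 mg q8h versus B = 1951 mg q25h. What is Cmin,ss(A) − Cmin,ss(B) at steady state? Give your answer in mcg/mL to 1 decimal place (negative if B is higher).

9.2 mcg/mL

Regimen A: f = (1/2)^(8/9) ≈ 0.5400; Cmin,ss = (1590/166)·f/(1−f) ≈ 11.244 mcg/mL.
Regimen B: f = (1/2)^(25/9) ≈ 0.1458; Cmin,ss = (1951/166)·f/(1−f) ≈ 2.006 mcg/mL.
Difference ≈ 11.244 − 2.006 ≈ 9.238 mcg/mL.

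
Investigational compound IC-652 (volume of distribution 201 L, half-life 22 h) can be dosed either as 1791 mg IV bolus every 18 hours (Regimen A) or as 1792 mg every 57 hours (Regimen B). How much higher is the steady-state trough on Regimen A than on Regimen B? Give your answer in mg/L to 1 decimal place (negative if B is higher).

Regimen A: f = (1/2)^(18/22) ≈ 0.5672; Cmin,ss = (1791/201)·f/(1−f) ≈ 11.677 mg/L.
Regimen B: f = (1/2)^(57/22) ≈ 0.1660; Cmin,ss = (1792/201)·f/(1−f) ≈ 1.775 mg/L.
Difference ≈ 11.677 − 1.775 ≈ 9.902 mg/L.

9.9 mg/L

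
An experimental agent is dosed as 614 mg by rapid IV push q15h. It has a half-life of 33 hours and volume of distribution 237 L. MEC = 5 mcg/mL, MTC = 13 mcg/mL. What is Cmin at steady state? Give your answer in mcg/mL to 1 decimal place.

7.0 mcg/mL

τ/t½ = 15/33 ≈ 0.45455, so fraction remaining f = (1/2)^(15/33) ≈ 0.7297.
Each bolus raises the concentration by D/Vd = 614/237 ≈ 2.591 mcg/mL.
Steady-state trough Cmin,ss = C₀·f/(1−f) ≈ 2.591 × 0.7297/0.2703 ≈ 6.995 mcg/mL.
Trough 7.0 mcg/mL vs MEC 5 mcg/mL: adequate.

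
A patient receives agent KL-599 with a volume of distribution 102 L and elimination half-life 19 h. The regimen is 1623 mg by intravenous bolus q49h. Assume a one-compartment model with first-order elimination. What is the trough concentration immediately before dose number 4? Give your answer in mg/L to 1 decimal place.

3.2 mg/L

f = (1/2)^(τ/t½) = (1/2)^(49/19) ≈ 0.1674.
C₀ = D/Vd = 1623/102 ≈ 15.912 mg/L.
Before the 4th dose, 3 doses have been given. Superposition: Cmin = C₀·(f + f² + … + f^3).
≈ 15.912 × (0.1674 + 0.0280 + 0.0047) ≈ 15.912 × 0.2001 ≈ 3.184 mg/L.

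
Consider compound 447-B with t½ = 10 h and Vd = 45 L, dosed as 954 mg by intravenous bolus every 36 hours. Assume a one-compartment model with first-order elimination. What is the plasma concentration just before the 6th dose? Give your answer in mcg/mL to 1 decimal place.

f = (1/2)^(τ/t½) = (1/2)^(36/10) ≈ 0.0825.
C₀ = D/Vd = 954/45 ≈ 21.200 mcg/mL.
Before the 6th dose, 5 doses have been given. Superposition: Cmin = C₀·(f + f² + … + f^5).
≈ 21.200 × (0.0825 + 0.0068 + 0.0006 + 0.0000 + 0.0000) ≈ 21.200 × 0.0899 ≈ 1.906 mcg/mL.

1.9 mcg/mL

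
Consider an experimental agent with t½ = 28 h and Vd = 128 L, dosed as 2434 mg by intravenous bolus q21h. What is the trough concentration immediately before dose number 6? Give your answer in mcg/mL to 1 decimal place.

25.8 mcg/mL

f = (1/2)^(τ/t½) = (1/2)^(21/28) ≈ 0.5946.
C₀ = D/Vd = 2434/128 ≈ 19.016 mcg/mL.
Before the 6th dose, 5 doses have been given. Superposition: Cmin = C₀·(f + f² + … + f^5).
≈ 19.016 × (0.5946 + 0.3535 + 0.2102 + 0.1250 + 0.0743) ≈ 19.016 × 1.3576 ≈ 25.816 mcg/mL.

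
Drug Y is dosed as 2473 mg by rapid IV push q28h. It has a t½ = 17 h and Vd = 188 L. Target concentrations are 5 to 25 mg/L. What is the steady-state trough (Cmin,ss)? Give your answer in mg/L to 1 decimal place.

6.2 mg/L

τ/t½ = 28/17 ≈ 1.6471, so fraction remaining f = (1/2)^(28/17) ≈ 0.3193.
At steady state, accumulation factor R = 1/(1 − e^(−kτ)) ≈ 1.4691.
Each bolus raises the concentration by D/Vd = 2473/188 ≈ 13.154 mg/L.
Cmax,ss = C₀/(1 − f) ≈ 13.154/0.6807 ≈ 19.324 mg/L.
Steady-state trough Cmin,ss = Cmax,ss·f ≈ 19.324 × 0.3193 ≈ 6.170 mg/L.
Trough 6.2 mg/L vs MEC 5 mg/L: adequate.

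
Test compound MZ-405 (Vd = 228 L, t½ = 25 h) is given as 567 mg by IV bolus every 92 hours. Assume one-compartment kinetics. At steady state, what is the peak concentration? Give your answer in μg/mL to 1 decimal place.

2.7 μg/mL

τ/t½ = 92/25 ≈ 3.68, so fraction remaining f = (1/2)^(92/25) ≈ 0.0780.
Accumulation ratio R = 1/(1 − f) ≈ 1/0.9220 ≈ 1.0846.
Each bolus raises the concentration by D/Vd = 567/228 ≈ 2.487 μg/mL.
Cmax,ss = C₀/(1 − f) ≈ 2.487/0.9220 ≈ 2.697 μg/mL.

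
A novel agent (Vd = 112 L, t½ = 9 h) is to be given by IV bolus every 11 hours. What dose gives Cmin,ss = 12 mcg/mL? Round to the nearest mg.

τ/t½ = 11/9 ≈ 1.2222, so f = (1/2)^(11/9) ≈ 0.428622.
Cmin,ss = (D/Vd)·f/(1−f), so D = Cmin,ss·Vd·(1−f)/f.
D = 12 × 112 × (1−f)/f ≈ 12 × 112 × 1.33306 ≈ 1791.63 mg.

1792 mg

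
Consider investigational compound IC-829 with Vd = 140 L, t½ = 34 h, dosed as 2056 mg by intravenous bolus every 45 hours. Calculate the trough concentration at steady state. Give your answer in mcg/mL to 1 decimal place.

τ/t½ = 45/34 ≈ 1.3235, so fraction remaining f = (1/2)^(45/34) ≈ 0.3996.
Accumulation ratio R = 1/(1 − f) ≈ 1/0.6004 ≈ 1.6656.
Each bolus raises the concentration by D/Vd = 2056/140 ≈ 14.686 mcg/mL.
Cmax,ss = C₀/(1 − f) ≈ 14.686/0.6004 ≈ 24.460 mcg/mL.
Steady-state trough Cmin,ss = Cmax,ss·f ≈ 24.460 × 0.3996 ≈ 9.774 mcg/mL.

9.8 mcg/mL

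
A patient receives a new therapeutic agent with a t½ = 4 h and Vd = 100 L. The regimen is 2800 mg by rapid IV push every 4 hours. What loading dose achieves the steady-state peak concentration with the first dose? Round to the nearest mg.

5600 mg

f = (1/2)^(4/4) ≈ 0.500000; accumulation ratio R = 1/(1−f) ≈ 2.00000.
Loading dose to hit Cmax,ss on first dose: D_load = D_maint·R ≈ 2800 × 2.00000 ≈ 5600.00 mg.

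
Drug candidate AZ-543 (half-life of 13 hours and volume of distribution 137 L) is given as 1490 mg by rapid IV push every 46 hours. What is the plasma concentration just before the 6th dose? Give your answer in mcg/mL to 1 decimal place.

f = (1/2)^(τ/t½) = (1/2)^(46/13) ≈ 0.0861.
C₀ = D/Vd = 1490/137 ≈ 10.876 mcg/mL.
Before the 6th dose, 5 doses have been given. Superposition: Cmin = C₀·(f + f² + … + f^5).
≈ 10.876 × (0.0861 + 0.0074 + 0.0006 + 0.0001 + 0.0000) ≈ 10.876 × 0.0942 ≈ 1.025 mcg/mL.

1.0 mcg/mL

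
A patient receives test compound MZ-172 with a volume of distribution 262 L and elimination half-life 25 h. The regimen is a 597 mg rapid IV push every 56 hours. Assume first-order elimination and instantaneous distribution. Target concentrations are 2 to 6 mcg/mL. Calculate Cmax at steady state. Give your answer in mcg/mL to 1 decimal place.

2.9 mcg/mL

k = ln2/t½ = ln2/25 ≈ 0.027726 h⁻¹; fraction remaining f = e^(−kτ) = e^(−0.027726×56) ≈ 0.2117.
At steady state, accumulation factor R = 1/(1 − e^(−kτ)) ≈ 1.2686.
Each bolus raises the concentration by D/Vd = 597/262 ≈ 2.279 mcg/mL.
Cmax,ss = C₀/(1 − f) ≈ 2.279/0.7883 ≈ 2.891 mcg/mL.
Peak 2.9 mcg/mL vs MTC 6 mcg/mL: below toxic threshold.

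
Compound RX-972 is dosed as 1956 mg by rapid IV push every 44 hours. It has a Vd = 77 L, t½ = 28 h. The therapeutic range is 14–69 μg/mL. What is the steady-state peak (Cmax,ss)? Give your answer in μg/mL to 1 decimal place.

k = ln2/t½ = ln2/28 ≈ 0.024755 h⁻¹; fraction remaining f = e^(−kτ) = e^(−0.024755×44) ≈ 0.3365.
At steady state, accumulation factor R = 1/(1 − e^(−kτ)) ≈ 1.5072.
Each bolus raises the concentration by D/Vd = 1956/77 ≈ 25.403 μg/mL.
Steady-state peak Cmax,ss = C₀·R ≈ 25.403 × 1.5072 ≈ 38.287 μg/mL.
Peak 38.3 μg/mL vs MTC 69 μg/mL: below toxic threshold.

38.3 μg/mL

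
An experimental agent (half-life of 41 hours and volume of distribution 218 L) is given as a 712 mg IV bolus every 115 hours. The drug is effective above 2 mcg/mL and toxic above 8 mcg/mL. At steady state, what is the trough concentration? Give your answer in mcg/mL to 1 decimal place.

0.5 mcg/mL

τ/t½ = 115/41 ≈ 2.8049, so fraction remaining f = (1/2)^(115/41) ≈ 0.1431.
Accumulation ratio R = 1/(1 − f) ≈ 1/0.8569 ≈ 1.1670.
Single-dose peak C₀ = D/Vd = 712/218 ≈ 3.266 mcg/mL.
Steady-state peak Cmax,ss = C₀·R ≈ 3.266 × 1.1670 ≈ 3.811 mcg/mL.
Steady-state trough Cmin,ss = Cmax,ss·f ≈ 3.811 × 0.1431 ≈ 0.545 mcg/mL.
Trough 0.5 mcg/mL vs MEC 2 mcg/mL: subtherapeutic.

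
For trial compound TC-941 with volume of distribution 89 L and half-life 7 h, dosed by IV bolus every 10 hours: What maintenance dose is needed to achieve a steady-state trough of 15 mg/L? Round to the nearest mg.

τ/t½ = 10/7 ≈ 1.4286, so f = (1/2)^(10/7) ≈ 0.371499.
Cmin,ss = (D/Vd)·f/(1−f), so D = Cmin,ss·Vd·(1−f)/f.
D = 15 × 89 × (1−f)/f ≈ 15 × 89 × 1.69180 ≈ 2258.55 mg.

2259 mg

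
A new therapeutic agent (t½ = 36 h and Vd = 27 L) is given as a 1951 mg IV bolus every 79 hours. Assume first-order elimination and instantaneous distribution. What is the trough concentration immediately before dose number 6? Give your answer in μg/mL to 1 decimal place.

20.2 μg/mL

f = (1/2)^(τ/t½) = (1/2)^(79/36) ≈ 0.2185.
C₀ = D/Vd = 1951/27 ≈ 72.259 μg/mL.
Before the 6th dose, 5 doses have been given. Superposition: Cmin = C₀·(f + f² + … + f^5).
≈ 72.259 × (0.2185 + 0.0477 + 0.0104 + 0.0023 + 0.0005) ≈ 72.259 × 0.2794 ≈ 20.189 μg/mL.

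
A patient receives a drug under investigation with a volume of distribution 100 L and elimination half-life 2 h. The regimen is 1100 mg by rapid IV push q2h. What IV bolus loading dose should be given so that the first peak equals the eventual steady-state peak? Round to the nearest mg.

2200 mg

f = (1/2)^(2/2) ≈ 0.500000; accumulation ratio R = 1/(1−f) ≈ 2.00000.
Loading dose to hit Cmax,ss on first dose: D_load = D_maint·R ≈ 1100 × 2.00000 ≈ 2200.00 mg.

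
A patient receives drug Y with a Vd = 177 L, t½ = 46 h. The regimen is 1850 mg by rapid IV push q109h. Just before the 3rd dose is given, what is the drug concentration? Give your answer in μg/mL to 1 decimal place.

2.4 μg/mL

f = (1/2)^(τ/t½) = (1/2)^(109/46) ≈ 0.1935.
C₀ = D/Vd = 1850/177 ≈ 10.452 μg/mL.
Before the 3rd dose, 2 doses have been given. Superposition: Cmin = C₀·(f + f²).
≈ 10.452 × (0.1935 + 0.0374) ≈ 10.452 × 0.2309 ≈ 2.413 μg/mL.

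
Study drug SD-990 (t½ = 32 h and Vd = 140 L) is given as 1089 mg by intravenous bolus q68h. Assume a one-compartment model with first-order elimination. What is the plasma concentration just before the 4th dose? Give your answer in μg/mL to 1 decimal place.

2.3 μg/mL

f = (1/2)^(τ/t½) = (1/2)^(68/32) ≈ 0.2293.
C₀ = D/Vd = 1089/140 ≈ 7.779 μg/mL.
Before the 4th dose, 3 doses have been given. Superposition: Cmin = C₀·(f + f² + … + f^3).
≈ 7.779 × (0.2293 + 0.0526 + 0.0121) ≈ 7.779 × 0.2940 ≈ 2.287 μg/mL.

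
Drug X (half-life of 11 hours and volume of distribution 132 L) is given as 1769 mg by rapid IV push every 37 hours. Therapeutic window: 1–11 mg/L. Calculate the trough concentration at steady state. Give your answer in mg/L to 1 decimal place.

1.4 mg/L

k = ln2/t½ = ln2/11 ≈ 0.063013 h⁻¹; fraction remaining f = e^(−kτ) = e^(−0.063013×37) ≈ 0.0972.
Accumulation ratio R = 1/(1 − f) ≈ 1/0.9028 ≈ 1.1077.
Single-dose peak C₀ = D/Vd = 1769/132 ≈ 13.402 mg/L.
Cmax,ss = C₀/(1 − f) ≈ 13.402/0.9028 ≈ 14.845 mg/L.
One interval later, Cmin,ss = Cmax,ss·e^(−kτ) ≈ 14.845 × 0.0972 ≈ 1.443 mg/L.
Trough 1.4 mg/L vs MEC 1 mg/L: adequate.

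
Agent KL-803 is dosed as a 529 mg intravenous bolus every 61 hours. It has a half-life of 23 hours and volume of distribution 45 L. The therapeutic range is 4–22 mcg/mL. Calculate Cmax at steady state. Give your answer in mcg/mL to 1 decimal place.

k = ln2/t½ = ln2/23 ≈ 0.030137 h⁻¹; fraction remaining f = e^(−kτ) = e^(−0.030137×61) ≈ 0.1591.
At steady state, accumulation factor R = 1/(1 − e^(−kτ)) ≈ 1.1892.
Single-dose peak C₀ = D/Vd = 529/45 ≈ 11.756 mcg/mL.
Steady-state peak Cmax,ss = C₀·R ≈ 11.756 × 1.1892 ≈ 13.980 mcg/mL.
Peak 14.0 mcg/mL vs MTC 22 mcg/mL: below toxic threshold.

14.0 mcg/mL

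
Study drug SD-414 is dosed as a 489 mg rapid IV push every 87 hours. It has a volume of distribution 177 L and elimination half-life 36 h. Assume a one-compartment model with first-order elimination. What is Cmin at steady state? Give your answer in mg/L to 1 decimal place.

0.6 mg/L

Over one 87-h interval, 87/36 ≈ 2.4167 half-lives elapse, leaving f ≈ 0.1873 of each dose.
Single-dose peak C₀ = D/Vd = 489/177 ≈ 2.763 mg/L.
Steady-state trough Cmin,ss = C₀·f/(1−f) ≈ 2.763 × 0.1873/0.8127 ≈ 0.637 mg/L.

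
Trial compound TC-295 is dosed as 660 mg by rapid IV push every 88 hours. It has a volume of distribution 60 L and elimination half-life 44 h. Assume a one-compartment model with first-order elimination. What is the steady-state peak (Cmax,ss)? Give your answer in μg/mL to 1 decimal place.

τ = 88 h = 2 half-lives, so f = (1/2)^2 = 0.25.
Accumulation ratio R = 1/(1 − f) = 1/0.75 = 4/3.
Single-dose peak C₀ = D/Vd = 660/60 = 11 μg/mL.
Steady-state peak Cmax,ss = C₀·R = 11 × 4/3 ≈ 14.667 μg/mL.

14.7 μg/mL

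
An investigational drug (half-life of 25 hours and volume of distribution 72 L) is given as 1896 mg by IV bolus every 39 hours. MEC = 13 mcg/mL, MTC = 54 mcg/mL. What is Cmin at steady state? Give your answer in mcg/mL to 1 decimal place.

τ/t½ = 39/25 ≈ 1.56, so fraction remaining f = (1/2)^(39/25) ≈ 0.3392.
Each bolus raises the concentration by D/Vd = 1896/72 ≈ 26.333 mcg/mL.
Steady-state trough Cmin,ss = C₀·f/(1−f) ≈ 26.333 × 0.3392/0.6608 ≈ 13.517 mcg/mL.
Trough 13.5 mcg/mL vs MEC 13 mcg/mL: adequate.

13.5 mcg/mL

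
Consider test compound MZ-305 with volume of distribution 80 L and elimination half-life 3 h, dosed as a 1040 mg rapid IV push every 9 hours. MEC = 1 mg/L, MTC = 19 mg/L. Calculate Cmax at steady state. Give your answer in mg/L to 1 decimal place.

14.9 mg/L

τ = 9 h = 3 half-lives, so f = (1/2)^3 = 0.125.
At steady state, R = 1/(1 − 0.125) = 8/7.
Single-dose peak C₀ = D/Vd = 1040/80 = 13 mg/L.
Steady-state peak Cmax,ss = C₀·R = 13 × 8/7 ≈ 14.857 mg/L.
Peak 14.9 mg/L vs MTC 19 mg/L: below toxic threshold.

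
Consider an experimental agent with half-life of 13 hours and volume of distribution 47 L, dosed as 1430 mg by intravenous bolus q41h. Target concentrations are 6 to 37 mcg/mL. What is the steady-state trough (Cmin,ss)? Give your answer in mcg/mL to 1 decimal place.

3.9 mcg/mL

k = ln2/t½ = ln2/13 ≈ 0.053319 h⁻¹; fraction remaining f = e^(−kτ) = e^(−0.053319×41) ≈ 0.1124.
Accumulation ratio R = 1/(1 − f) ≈ 1/0.8876 ≈ 1.1266.
Single-dose peak C₀ = D/Vd = 1430/47 ≈ 30.426 mcg/mL.
Steady-state peak Cmax,ss = C₀·R ≈ 30.426 × 1.1266 ≈ 34.278 mcg/mL.
One interval later, Cmin,ss = Cmax,ss·e^(−kτ) ≈ 34.278 × 0.1124 ≈ 3.853 mcg/mL.
Trough 3.9 mcg/mL vs MEC 6 mcg/mL: subtherapeutic.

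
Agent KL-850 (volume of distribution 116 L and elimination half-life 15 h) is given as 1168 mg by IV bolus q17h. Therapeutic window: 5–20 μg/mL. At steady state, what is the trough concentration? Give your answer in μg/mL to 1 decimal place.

8.4 μg/mL

τ/t½ = 17/15 ≈ 1.1333, so fraction remaining f = (1/2)^(17/15) ≈ 0.4559.
Single-dose peak C₀ = D/Vd = 1168/116 ≈ 10.069 μg/mL.
Steady-state trough Cmin,ss = C₀·f/(1−f) ≈ 10.069 × 0.4559/0.5441 ≈ 8.437 μg/mL.
Trough 8.4 μg/mL vs MEC 5 μg/mL: adequate.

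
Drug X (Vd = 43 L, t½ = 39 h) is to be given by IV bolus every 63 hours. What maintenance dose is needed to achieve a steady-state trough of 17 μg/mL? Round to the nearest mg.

τ/t½ = 63/39 ≈ 1.6154, so f = (1/2)^(63/39) ≈ 0.326378.
Cmin,ss = (D/Vd)·f/(1−f), so D = Cmin,ss·Vd·(1−f)/f.
D = 17 × 43 × (1−f)/f ≈ 17 × 43 × 2.06393 ≈ 1508.73 mg.

1509 mg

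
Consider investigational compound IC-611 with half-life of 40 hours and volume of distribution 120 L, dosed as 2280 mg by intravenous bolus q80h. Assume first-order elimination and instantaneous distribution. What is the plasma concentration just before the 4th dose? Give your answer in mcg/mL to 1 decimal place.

6.2 mcg/mL

f = (1/2)^(τ/t½) = (1/2)^(80/40) ≈ 0.2500.
C₀ = D/Vd = 2280/120 ≈ 19.000 mcg/mL.
Before the 4th dose, 3 doses have been given. Superposition: Cmin = C₀·(f + f² + … + f^3).
≈ 19.000 × (0.2500 + 0.0625 + 0.0156) ≈ 19.000 × 0.3281 ≈ 6.234 mcg/mL.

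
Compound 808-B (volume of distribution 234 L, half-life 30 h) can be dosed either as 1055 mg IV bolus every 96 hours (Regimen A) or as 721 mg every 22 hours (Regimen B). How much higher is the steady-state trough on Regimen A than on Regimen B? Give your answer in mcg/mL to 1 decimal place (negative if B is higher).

Regimen A: f = (1/2)^(96/30) ≈ 0.1088; Cmin,ss = (1055/234)·f/(1−f) ≈ 0.550 mcg/mL.
Regimen B: f = (1/2)^(22/30) ≈ 0.6015; Cmin,ss = (721/234)·f/(1−f) ≈ 4.651 mcg/mL.
Difference ≈ 0.550 − 4.651 ≈ -4.101 mcg/mL.

-4.1 mcg/mL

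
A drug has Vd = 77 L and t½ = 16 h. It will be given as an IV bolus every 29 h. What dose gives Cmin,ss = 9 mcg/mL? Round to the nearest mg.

τ/t½ = 29/16 ≈ 1.8125, so f = (1/2)^(29/16) ≈ 0.284697.
Cmin,ss = (D/Vd)·f/(1−f), so D = Cmin,ss·Vd·(1−f)/f.
D = 9 × 77 × (1−f)/f ≈ 9 × 77 × 2.51251 ≈ 1741.17 mg.

1741 mg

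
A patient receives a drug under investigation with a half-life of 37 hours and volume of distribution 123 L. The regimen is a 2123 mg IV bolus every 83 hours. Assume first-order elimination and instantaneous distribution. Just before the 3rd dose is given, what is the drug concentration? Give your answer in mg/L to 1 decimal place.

4.4 mg/L

f = (1/2)^(τ/t½) = (1/2)^(83/37) ≈ 0.2112.
C₀ = D/Vd = 2123/123 ≈ 17.260 mg/L.
Before the 3rd dose, 2 doses have been given. Superposition: Cmin = C₀·(f + f²).
≈ 17.260 × (0.2112 + 0.0446) ≈ 17.260 × 0.2558 ≈ 4.415 mg/L.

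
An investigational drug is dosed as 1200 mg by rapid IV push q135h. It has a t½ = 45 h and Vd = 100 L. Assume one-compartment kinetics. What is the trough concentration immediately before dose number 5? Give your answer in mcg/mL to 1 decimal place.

1.7 mcg/mL

f = (1/2)^(τ/t½) = (1/2)^(135/45) ≈ 0.1250.
C₀ = D/Vd = 1200/100 ≈ 12.000 mcg/mL.
Before the 5th dose, 4 doses have been given. Superposition: Cmin = C₀·(f + f² + … + f^4).
≈ 12.000 × (0.1250 + 0.0156 + 0.0020 + 0.0002) ≈ 12.000 × 0.1428 ≈ 1.714 mcg/mL.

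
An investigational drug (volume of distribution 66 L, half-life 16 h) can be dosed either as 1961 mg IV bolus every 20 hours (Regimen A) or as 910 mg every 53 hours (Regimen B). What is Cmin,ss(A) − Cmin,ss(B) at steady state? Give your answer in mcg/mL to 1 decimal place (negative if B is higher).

Regimen A: f = (1/2)^(20/16) ≈ 0.4204; Cmin,ss = (1961/66)·f/(1−f) ≈ 21.551 mcg/mL.
Regimen B: f = (1/2)^(53/16) ≈ 0.1007; Cmin,ss = (910/66)·f/(1−f) ≈ 1.544 mcg/mL.
Difference ≈ 21.551 − 1.544 ≈ 20.007 mcg/mL.

20.0 mcg/mL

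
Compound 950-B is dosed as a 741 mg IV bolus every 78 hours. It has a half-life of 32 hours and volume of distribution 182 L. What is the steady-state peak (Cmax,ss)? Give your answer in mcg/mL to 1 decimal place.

5.0 mcg/mL

k = ln2/t½ = ln2/32 ≈ 0.021661 h⁻¹; fraction remaining f = e^(−kτ) = e^(−0.021661×78) ≈ 0.1846.
Accumulation ratio R = 1/(1 − f) ≈ 1/0.8154 ≈ 1.2264.
Single-dose peak C₀ = D/Vd = 741/182 ≈ 4.071 mcg/mL.
Cmax,ss = C₀/(1 − f) ≈ 4.071/0.8154 ≈ 4.993 mcg/mL.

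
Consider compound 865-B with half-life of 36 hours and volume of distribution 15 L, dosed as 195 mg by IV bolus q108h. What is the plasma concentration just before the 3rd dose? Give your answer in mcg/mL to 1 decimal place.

1.8 mcg/mL

f = (1/2)^(τ/t½) = (1/2)^(108/36) ≈ 0.1250.
C₀ = D/Vd = 195/15 ≈ 13.000 mcg/mL.
Before the 3rd dose, 2 doses have been given. Superposition: Cmin = C₀·(f + f²).
≈ 13.000 × (0.1250 + 0.0156) ≈ 13.000 × 0.1406 ≈ 1.828 mcg/mL.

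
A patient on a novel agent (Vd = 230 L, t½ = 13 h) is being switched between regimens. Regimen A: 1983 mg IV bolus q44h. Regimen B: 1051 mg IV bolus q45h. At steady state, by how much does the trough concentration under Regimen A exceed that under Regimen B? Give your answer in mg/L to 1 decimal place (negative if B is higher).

0.5 mg/L

Regimen A: f = (1/2)^(44/13) ≈ 0.0957; Cmin,ss = (1983/230)·f/(1−f) ≈ 0.912 mg/L.
Regimen B: f = (1/2)^(45/13) ≈ 0.0908; Cmin,ss = (1051/230)·f/(1−f) ≈ 0.456 mg/L.
Difference ≈ 0.912 − 0.456 ≈ 0.456 mg/L.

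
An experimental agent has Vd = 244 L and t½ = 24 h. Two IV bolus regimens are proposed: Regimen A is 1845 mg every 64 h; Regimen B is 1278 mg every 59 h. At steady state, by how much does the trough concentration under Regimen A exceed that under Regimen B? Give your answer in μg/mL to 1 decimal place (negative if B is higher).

0.2 μg/mL

Regimen A: f = (1/2)^(64/24) ≈ 0.1575; Cmin,ss = (1845/244)·f/(1−f) ≈ 1.414 μg/mL.
Regimen B: f = (1/2)^(59/24) ≈ 0.1820; Cmin,ss = (1278/244)·f/(1−f) ≈ 1.165 μg/mL.
Difference ≈ 1.414 − 1.165 ≈ 0.249 μg/mL.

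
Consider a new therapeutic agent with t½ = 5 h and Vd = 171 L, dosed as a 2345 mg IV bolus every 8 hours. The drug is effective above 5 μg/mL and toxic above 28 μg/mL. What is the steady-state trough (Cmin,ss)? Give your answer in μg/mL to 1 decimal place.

6.8 μg/mL

k = ln2/t½ = ln2/5 ≈ 0.138629 h⁻¹; fraction remaining f = e^(−kτ) = e^(−0.138629×8) ≈ 0.3299.
At steady state, accumulation factor R = 1/(1 − e^(−kτ)) ≈ 1.4923.
Single-dose peak C₀ = D/Vd = 2345/171 ≈ 13.713 μg/mL.
Steady-state peak Cmax,ss = C₀·R ≈ 13.713 × 1.4923 ≈ 20.464 μg/mL.
One interval later, Cmin,ss = Cmax,ss·e^(−kτ) ≈ 20.464 × 0.3299 ≈ 6.751 μg/mL.
Trough 6.8 μg/mL vs MEC 5 μg/mL: adequate.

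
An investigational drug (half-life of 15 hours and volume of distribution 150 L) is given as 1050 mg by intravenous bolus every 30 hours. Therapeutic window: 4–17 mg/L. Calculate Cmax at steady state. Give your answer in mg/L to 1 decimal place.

τ = 30 h = 2 half-lives, so f = (1/2)^2 = 0.25.
Accumulation ratio R = 1/(1 − f) = 1/0.75 = 4/3.
Single-dose peak C₀ = D/Vd = 1050/150 = 7 mg/L.
Steady-state peak Cmax,ss = C₀·R = 7 × 4/3 ≈ 9.333 mg/L.
Peak 9.3 mg/L vs MTC 17 mg/L: below toxic threshold.

9.3 mg/L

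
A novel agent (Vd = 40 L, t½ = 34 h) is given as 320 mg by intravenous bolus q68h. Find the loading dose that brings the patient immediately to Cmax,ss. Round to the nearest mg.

427 mg

f = (1/2)^(68/34) ≈ 0.250000; accumulation ratio R = 1/(1−f) ≈ 1.33333.
Loading dose to hit Cmax,ss on first dose: D_load = D_maint·R ≈ 320 × 1.33333 ≈ 426.67 mg.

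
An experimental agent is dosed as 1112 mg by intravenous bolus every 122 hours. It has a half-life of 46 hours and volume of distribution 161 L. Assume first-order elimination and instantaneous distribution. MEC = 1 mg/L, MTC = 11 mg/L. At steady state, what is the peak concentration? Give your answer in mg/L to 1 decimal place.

τ/t½ = 122/46 ≈ 2.6522, so fraction remaining f = (1/2)^(122/46) ≈ 0.1591.
Accumulation ratio R = 1/(1 − f) ≈ 1/0.8409 ≈ 1.1892.
Single-dose peak C₀ = D/Vd = 1112/161 ≈ 6.907 mg/L.
Steady-state peak Cmax,ss = C₀·R ≈ 6.907 × 1.1892 ≈ 8.214 mg/L.
Peak 8.2 mg/L vs MTC 11 mg/L: below toxic threshold.

8.2 mg/L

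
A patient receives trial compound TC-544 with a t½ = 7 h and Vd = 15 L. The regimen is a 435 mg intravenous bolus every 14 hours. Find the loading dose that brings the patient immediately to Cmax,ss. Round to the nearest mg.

f = (1/2)^(14/7) ≈ 0.250000; accumulation ratio R = 1/(1−f) ≈ 1.33333.
Loading dose to hit Cmax,ss on first dose: D_load = D_maint·R ≈ 435 × 1.33333 ≈ 580.00 mg.

580 mg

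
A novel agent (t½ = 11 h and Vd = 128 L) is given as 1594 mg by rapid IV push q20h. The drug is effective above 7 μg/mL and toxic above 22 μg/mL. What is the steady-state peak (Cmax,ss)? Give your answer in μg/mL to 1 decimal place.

k = ln2/t½ = ln2/11 ≈ 0.063013 h⁻¹; fraction remaining f = e^(−kτ) = e^(−0.063013×20) ≈ 0.2836.
At steady state, accumulation factor R = 1/(1 − e^(−kτ)) ≈ 1.3959.
Each bolus raises the concentration by D/Vd = 1594/128 ≈ 12.453 μg/mL.
Steady-state peak Cmax,ss = C₀·R ≈ 12.453 × 1.3959 ≈ 17.383 μg/mL.
Peak 17.4 μg/mL vs MTC 22 μg/mL: below toxic threshold.

17.4 μg/mL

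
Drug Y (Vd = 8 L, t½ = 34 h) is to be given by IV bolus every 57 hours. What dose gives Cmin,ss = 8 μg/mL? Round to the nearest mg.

141 mg

τ/t½ = 57/34 ≈ 1.6765, so f = (1/2)^(57/34) ≈ 0.312847.
Cmin,ss = (D/Vd)·f/(1−f), so D = Cmin,ss·Vd·(1−f)/f.
D = 8 × 8 × (1−f)/f ≈ 8 × 8 × 2.19645 ≈ 140.57 mg.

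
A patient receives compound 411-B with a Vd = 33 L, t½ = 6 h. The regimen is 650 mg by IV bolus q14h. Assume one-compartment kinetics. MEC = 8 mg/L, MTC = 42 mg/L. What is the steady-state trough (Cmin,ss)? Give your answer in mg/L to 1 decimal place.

4.9 mg/L

Over one 14-h interval, 14/6 ≈ 2.3333 half-lives elapse, leaving f ≈ 0.1984 of each dose.
Each bolus raises the concentration by D/Vd = 650/33 ≈ 19.697 mg/L.
Steady-state trough Cmin,ss = C₀·f/(1−f) ≈ 19.697 × 0.1984/0.8016 ≈ 4.875 mg/L.
Trough 4.9 mg/L vs MEC 8 mg/L: subtherapeutic.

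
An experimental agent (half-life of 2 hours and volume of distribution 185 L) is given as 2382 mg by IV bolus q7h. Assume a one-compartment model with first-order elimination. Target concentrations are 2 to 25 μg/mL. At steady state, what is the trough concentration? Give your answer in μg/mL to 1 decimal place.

1.2 μg/mL

k = ln2/t½ = ln2/2 ≈ 0.346574 h⁻¹; fraction remaining f = e^(−kτ) = e^(−0.346574×7) ≈ 0.0884.
Single-dose peak C₀ = D/Vd = 2382/185 ≈ 12.876 μg/mL.
Steady-state trough Cmin,ss = C₀·f/(1−f) ≈ 12.876 × 0.0884/0.9116 ≈ 1.249 μg/mL.
Trough 1.2 μg/mL vs MEC 2 μg/mL: subtherapeutic.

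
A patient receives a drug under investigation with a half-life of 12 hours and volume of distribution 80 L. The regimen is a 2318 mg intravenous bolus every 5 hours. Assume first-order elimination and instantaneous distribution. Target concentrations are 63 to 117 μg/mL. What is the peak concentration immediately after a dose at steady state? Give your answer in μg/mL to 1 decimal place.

115.5 μg/mL

k = ln2/t½ = ln2/12 ≈ 0.057762 h⁻¹; fraction remaining f = e^(−kτ) = e^(−0.057762×5) ≈ 0.7492.
Accumulation ratio R = 1/(1 − f) ≈ 1/0.2508 ≈ 3.9872.
Each bolus raises the concentration by D/Vd = 2318/80 ≈ 28.975 μg/mL.
Steady-state peak Cmax,ss = C₀·R ≈ 28.975 × 3.9872 ≈ 115.529 μg/mL.
Peak 115.5 μg/mL vs MTC 117 μg/mL: below toxic threshold.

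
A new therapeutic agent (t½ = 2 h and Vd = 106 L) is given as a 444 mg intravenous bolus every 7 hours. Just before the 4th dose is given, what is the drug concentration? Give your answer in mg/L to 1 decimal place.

f = (1/2)^(τ/t½) = (1/2)^(7/2) ≈ 0.0884.
C₀ = D/Vd = 444/106 ≈ 4.189 mg/L.
Before the 4th dose, 3 doses have been given. Superposition: Cmin = C₀·(f + f² + … + f^3).
≈ 4.189 × (0.0884 + 0.0078 + 0.0007) ≈ 4.189 × 0.0969 ≈ 0.406 mg/L.

0.4 mg/L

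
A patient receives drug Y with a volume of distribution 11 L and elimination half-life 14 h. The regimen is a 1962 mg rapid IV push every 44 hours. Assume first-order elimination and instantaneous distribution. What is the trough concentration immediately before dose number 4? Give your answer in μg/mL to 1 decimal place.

22.7 μg/mL

f = (1/2)^(τ/t½) = (1/2)^(44/14) ≈ 0.1132.
C₀ = D/Vd = 1962/11 ≈ 178.364 μg/mL.
Before the 4th dose, 3 doses have been given. Superposition: Cmin = C₀·(f + f² + … + f^3).
≈ 178.364 × (0.1132 + 0.0128 + 0.0015) ≈ 178.364 × 0.1275 ≈ 22.741 μg/mL.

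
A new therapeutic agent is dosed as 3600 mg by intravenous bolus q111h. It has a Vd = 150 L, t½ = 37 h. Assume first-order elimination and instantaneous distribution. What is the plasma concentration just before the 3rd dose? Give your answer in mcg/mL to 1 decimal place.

3.4 mcg/mL

f = (1/2)^(τ/t½) = (1/2)^(111/37) ≈ 0.1250.
C₀ = D/Vd = 3600/150 ≈ 24.000 mcg/mL.
Before the 3rd dose, 2 doses have been given. Superposition: Cmin = C₀·(f + f²).
≈ 24.000 × (0.1250 + 0.0156) ≈ 24.000 × 0.1406 ≈ 3.374 mcg/mL.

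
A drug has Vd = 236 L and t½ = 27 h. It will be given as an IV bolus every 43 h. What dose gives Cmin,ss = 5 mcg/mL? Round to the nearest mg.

τ/t½ = 43/27 ≈ 1.5926, so f = (1/2)^(43/27) ≈ 0.331575.
Cmin,ss = (D/Vd)·f/(1−f), so D = Cmin,ss·Vd·(1−f)/f.
D = 5 × 236 × (1−f)/f ≈ 5 × 236 × 2.01591 ≈ 2378.77 mg.

2379 mg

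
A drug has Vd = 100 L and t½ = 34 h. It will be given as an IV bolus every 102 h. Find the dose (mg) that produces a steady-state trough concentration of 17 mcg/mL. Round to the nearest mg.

11900 mg

τ/t½ = 102/34 ≈ 3, so f = (1/2)^(102/34) ≈ 0.125000.
Cmin,ss = (D/Vd)·f/(1−f), so D = Cmin,ss·Vd·(1−f)/f.
D = 17 × 100 × (1−f)/f ≈ 17 × 100 × 7.00000 ≈ 11900.00 mg.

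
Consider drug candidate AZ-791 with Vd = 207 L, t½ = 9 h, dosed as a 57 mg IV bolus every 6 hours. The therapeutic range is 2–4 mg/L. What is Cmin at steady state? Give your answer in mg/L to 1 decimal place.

Over one 6-h interval, 6/9 ≈ 0.66667 half-lives elapse, leaving f ≈ 0.6300 of each dose.
Single-dose peak C₀ = D/Vd = 57/207 ≈ 0.275 mg/L.
Steady-state trough Cmin,ss = C₀·f/(1−f) ≈ 0.275 × 0.6300/0.3700 ≈ 0.468 mg/L.
Trough 0.5 mg/L vs MEC 2 mg/L: subtherapeutic.

0.5 mg/L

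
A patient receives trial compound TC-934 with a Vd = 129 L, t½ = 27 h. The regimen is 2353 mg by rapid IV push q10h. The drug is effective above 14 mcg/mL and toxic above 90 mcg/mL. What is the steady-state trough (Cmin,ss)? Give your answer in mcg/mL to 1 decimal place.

62.3 mcg/mL

τ/t½ = 10/27 ≈ 0.37037, so fraction remaining f = (1/2)^(10/27) ≈ 0.7736.
Each bolus raises the concentration by D/Vd = 2353/129 ≈ 18.240 mcg/mL.
Steady-state trough Cmin,ss = C₀·f/(1−f) ≈ 18.240 × 0.7736/0.2264 ≈ 62.325 mcg/mL.
Trough 62.3 mcg/mL vs MEC 14 mcg/mL: adequate.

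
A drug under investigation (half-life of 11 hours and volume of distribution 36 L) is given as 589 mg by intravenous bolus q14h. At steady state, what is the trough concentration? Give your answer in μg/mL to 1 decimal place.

11.6 μg/mL

k = ln2/t½ = ln2/11 ≈ 0.063013 h⁻¹; fraction remaining f = e^(−kτ) = e^(−0.063013×14) ≈ 0.4139.
At steady state, accumulation factor R = 1/(1 − e^(−kτ)) ≈ 1.7062.
Single-dose peak C₀ = D/Vd = 589/36 ≈ 16.361 μg/mL.
Steady-state peak Cmax,ss = C₀·R ≈ 16.361 × 1.7062 ≈ 27.915 μg/mL.
One interval later, Cmin,ss = Cmax,ss·e^(−kτ) ≈ 27.915 × 0.4139 ≈ 11.554 μg/mL.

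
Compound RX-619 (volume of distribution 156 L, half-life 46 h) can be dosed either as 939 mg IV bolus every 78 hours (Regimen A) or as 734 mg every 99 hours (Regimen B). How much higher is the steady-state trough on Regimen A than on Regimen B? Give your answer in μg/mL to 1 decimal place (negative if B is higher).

Regimen A: f = (1/2)^(78/46) ≈ 0.3087; Cmin,ss = (939/156)·f/(1−f) ≈ 2.688 μg/mL.
Regimen B: f = (1/2)^(99/46) ≈ 0.2250; Cmin,ss = (734/156)·f/(1−f) ≈ 1.366 μg/mL.
Difference ≈ 2.688 − 1.366 ≈ 1.322 μg/mL.

1.3 μg/mL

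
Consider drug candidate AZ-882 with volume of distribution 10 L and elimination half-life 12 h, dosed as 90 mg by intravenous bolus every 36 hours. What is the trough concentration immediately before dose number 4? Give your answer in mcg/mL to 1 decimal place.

1.3 mcg/mL

f = (1/2)^(τ/t½) = (1/2)^(36/12) ≈ 0.1250.
C₀ = D/Vd = 90/10 ≈ 9.000 mcg/mL.
Before the 4th dose, 3 doses have been given. Superposition: Cmin = C₀·(f + f² + … + f^3).
≈ 9.000 × (0.1250 + 0.0156 + 0.0020) ≈ 9.000 × 0.1426 ≈ 1.283 mcg/mL.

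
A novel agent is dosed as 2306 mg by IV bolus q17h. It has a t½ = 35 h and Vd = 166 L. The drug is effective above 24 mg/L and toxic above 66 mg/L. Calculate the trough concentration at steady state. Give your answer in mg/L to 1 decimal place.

34.7 mg/L

Over one 17-h interval, 17/35 ≈ 0.48571 half-lives elapse, leaving f ≈ 0.7141 of each dose.
Each bolus raises the concentration by D/Vd = 2306/166 ≈ 13.892 mg/L.
Steady-state trough Cmin,ss = C₀·f/(1−f) ≈ 13.892 × 0.7141/0.2859 ≈ 34.698 mg/L.
Trough 34.7 mg/L vs MEC 24 mg/L: adequate.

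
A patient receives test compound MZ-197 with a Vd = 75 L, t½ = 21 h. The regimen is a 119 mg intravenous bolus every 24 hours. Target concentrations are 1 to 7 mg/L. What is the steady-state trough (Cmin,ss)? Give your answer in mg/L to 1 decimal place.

τ/t½ = 24/21 ≈ 1.1429, so fraction remaining f = (1/2)^(24/21) ≈ 0.4529.
At steady state, accumulation factor R = 1/(1 − e^(−kτ)) ≈ 1.8278.
Each bolus raises the concentration by D/Vd = 119/75 ≈ 1.587 mg/L.
Steady-state peak Cmax,ss = C₀·R ≈ 1.587 × 1.8278 ≈ 2.901 mg/L.
Steady-state trough Cmin,ss = Cmax,ss·f ≈ 2.901 × 0.4529 ≈ 1.314 mg/L.
Trough 1.3 mg/L vs MEC 1 mg/L: adequate.

1.3 mg/L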